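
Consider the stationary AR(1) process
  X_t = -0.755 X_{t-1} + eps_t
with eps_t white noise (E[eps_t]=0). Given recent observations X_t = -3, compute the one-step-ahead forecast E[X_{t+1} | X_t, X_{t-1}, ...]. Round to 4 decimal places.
E[X_{t+1} \mid \mathcal F_t] = 2.2650

For an AR(p) model X_t = c + sum_i phi_i X_{t-i} + eps_t, the
one-step-ahead conditional mean is
  E[X_{t+1} | X_t, ...] = c + sum_i phi_i X_{t+1-i}.
Substitute known values:
  E[X_{t+1} | ...] = (-0.755) * (-3)
                   = 2.2650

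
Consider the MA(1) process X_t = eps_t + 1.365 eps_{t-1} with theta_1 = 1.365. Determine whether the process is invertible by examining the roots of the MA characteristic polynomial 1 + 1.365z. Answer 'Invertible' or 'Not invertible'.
\text{Not invertible}

The MA(q) characteristic polynomial is P(z) = 1 + 1.365z.
Invertibility requires all roots to lie outside the unit circle, i.e. |z| > 1 for every root.
This is linear in z: 1 + (1.365) z = 0  =>  z = -1/(1.365) = -0.732601,  |z| = 0.732601.
Moduli of all roots: 0.7326.
All moduli strictly greater than 1? No.
Verdict: Not invertible.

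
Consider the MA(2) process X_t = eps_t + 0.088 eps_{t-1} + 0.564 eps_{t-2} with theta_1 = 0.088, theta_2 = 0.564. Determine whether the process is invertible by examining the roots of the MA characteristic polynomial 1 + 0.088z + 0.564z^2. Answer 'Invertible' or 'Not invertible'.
\text{Invertible}

The MA(q) characteristic polynomial is P(z) = 1 + 0.088z + 0.564z^2.
Invertibility requires all roots to lie outside the unit circle, i.e. |z| > 1 for every root.
Set 1 + (0.088) z + (0.564) z^2 = 0, i.e. a z^2 + b z + c = 0 with a = 0.564, b = 0.088, c = 1.
Discriminant D = b^2 - 4ac = (0.088)^2 - 4*(0.564)*1 = 0.007744 - (2.256) = -2.248256.
D < 0, so the roots are the complex-conjugate pair z = (-b +/- i sqrt(-D)) / (2a) = -0.078 +/- 1.3293i.
For a conjugate pair |z|^2 = z * conj(z) = (product of roots) = c/a = 1/(0.564) = 1.77305, so |z| = sqrt(1.77305) = 1.3316 for both roots.
Moduli of all roots: 1.3316, 1.3316.
All moduli strictly greater than 1? Yes.
Verdict: Invertible.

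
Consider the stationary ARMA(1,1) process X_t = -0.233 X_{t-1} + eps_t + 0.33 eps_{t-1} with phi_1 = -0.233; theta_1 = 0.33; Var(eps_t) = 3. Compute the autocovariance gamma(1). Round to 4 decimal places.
\gamma(1) = 0.2840

Multiply the model equation by X_{t-k} and take expectations. With theta_0 = psi_0 = 1 and psi_j the MA(infinity) weights, this gives
  gamma(k) - sum_i phi_i gamma(k-i) = c_k,
  c_k = sigma^2 * sum_{j=k..q} theta_j psi_{j-k}   (c_k = 0 for k > q),
using gamma(-m) = gamma(m).
psi-weights needed (psi_j = theta_j + sum_i phi_i psi_{j-i}):
  psi_1 = theta_1 + phi_1 = 0.33 + (-0.233) = 0.097
Right-hand sides:
  c_0 = sigma^2 (1 + theta_1 psi_1) = 3 * (1 + (0.33)(0.097)) = 3 * 1.03201 = 3.09603
  c_1 = sigma^2 theta_1 = 3 * (0.33) = 0.99
  c_2 = 0
Equations for k = 0 and k = 1 (AR order 1):
  gamma(0) = phi_1 gamma(1) + c_0
  gamma(1) = phi_1 gamma(0) + c_1
Substituting the second into the first: gamma(0) (1 - phi_1^2) = c_0 + phi_1 c_1, so
  gamma(0) = (c_0 + phi_1 c_1) / (1 - phi_1^2) = (3.09603 + (-0.233)(0.99)) / (1 - (-0.233)^2) = 2.86536 / 0.945711 = 3.029847.
  gamma(1) = phi_1 gamma(0) + c_1 = (-0.233)(3.029847) + (0.99) = 0.284046.
Therefore gamma(1) = 0.2840 (to 4 decimal places).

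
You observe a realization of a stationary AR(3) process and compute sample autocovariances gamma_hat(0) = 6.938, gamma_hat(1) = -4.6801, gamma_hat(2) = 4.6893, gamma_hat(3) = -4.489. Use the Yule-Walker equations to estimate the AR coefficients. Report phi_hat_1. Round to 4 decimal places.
\hat\phi_{1} = -0.3100

The Yule-Walker equations for an AR(p) process read, in matrix form,
  Gamma_p phi = r_p,   with   (Gamma_p)_{ij} = gamma(|i - j|),
                       (r_p)_i = gamma(i),   i,j = 1..p.
Substitute the sample gammas (Toeplitz matrix and right-hand side of size 3):
  Gamma_p = [[6.938, -4.6801, 4.6893], [-4.6801, 6.938, -4.6801], [4.6893, -4.6801, 6.938]]
  r_p     = [-4.6801, 4.6893, -4.489]
Written out (R1..R3):
  (R1) 6.938 phi_1 - 4.6801 phi_2 + 4.6893 phi_3 = -4.6801
  (R2) -4.6801 phi_1 + 6.938 phi_2 - 4.6801 phi_3 = 4.6893
  (R3) 4.6893 phi_1 - 4.6801 phi_2 + 6.938 phi_3 = -4.489
Gaussian elimination:
  R2 <- R2 - (-4.6801/6.938) R1 = R2 - (-0.67456) R1:  3.78099 phi_2 - 1.516884 phi_3 = 1.53229
  R3 <- R3 - (4.6893/6.938) R1 = R3 - (0.675886) R1:  -1.516884 phi_2 + 3.768566 phi_3 = -1.325784
  R3 <- R3 - (-1.516884/3.78099) R2 = R3 - (-0.401187) R2:  3.160012 phi_3 = -0.711049
Back-substitution:
  phi_hat_3 = -0.711049 / 3.160012 = -0.225015
  phi_hat_2 = (1.53229 - (-1.516884)(-0.225015)) / 3.78099 = 0.314989
  phi_hat_1 = (-4.6801 - (-4.6801)(0.314989) - (4.6893)(-0.225015)) / 6.938 = -0.309997
So phi_hat = [-0.3100, 0.3150, -0.2250].
Therefore phi_hat_1 = -0.3100.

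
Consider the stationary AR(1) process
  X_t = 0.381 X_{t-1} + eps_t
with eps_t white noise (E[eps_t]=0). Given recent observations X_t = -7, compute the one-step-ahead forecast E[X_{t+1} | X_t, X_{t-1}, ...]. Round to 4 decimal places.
E[X_{t+1} \mid \mathcal F_t] = -2.6670

For an AR(p) model X_t = c + sum_i phi_i X_{t-i} + eps_t, the
one-step-ahead conditional mean is
  E[X_{t+1} | X_t, ...] = c + sum_i phi_i X_{t+1-i}.
Substitute known values:
  E[X_{t+1} | ...] = (0.381) * (-7)
                   = -2.6670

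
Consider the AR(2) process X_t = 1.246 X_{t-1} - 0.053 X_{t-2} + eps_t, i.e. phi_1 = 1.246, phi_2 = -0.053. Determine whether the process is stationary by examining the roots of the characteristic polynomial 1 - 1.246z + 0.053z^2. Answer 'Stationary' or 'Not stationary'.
\text{Not stationary}

The AR(p) characteristic polynomial is P(z) = 1 - 1.246z + 0.053z^2.
Stationarity requires all roots to lie outside the unit circle, i.e. |z| > 1 for every root.
Set 1 + (-1.246) z + (0.053) z^2 = 0, i.e. a z^2 + b z + c = 0 with a = 0.053, b = -1.246, c = 1.
Discriminant D = b^2 - 4ac = (-1.246)^2 - 4*(0.053)*1 = 1.552516 - (0.212) = 1.340516.
D >= 0, so the roots are real: z = (-b +/- sqrt(D)) / (2a) = (1.246 +/- 1.157807) / (0.106).
  z_1 = (1.246 + 1.157807) / (0.106) = 22.6774,   |z_1| = 22.6774.
  z_2 = (1.246 - 1.157807) / (0.106) = 0.832,   |z_2| = 0.832.
Moduli of all roots: 22.6774, 0.8320.
All moduli strictly greater than 1? No.
Verdict: Not stationary.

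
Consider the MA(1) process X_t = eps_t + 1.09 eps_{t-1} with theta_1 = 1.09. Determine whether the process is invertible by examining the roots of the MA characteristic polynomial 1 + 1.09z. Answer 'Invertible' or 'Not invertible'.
\text{Not invertible}

The MA(q) characteristic polynomial is P(z) = 1 + 1.09z.
Invertibility requires all roots to lie outside the unit circle, i.e. |z| > 1 for every root.
This is linear in z: 1 + (1.09) z = 0  =>  z = -1/(1.09) = -0.917431,  |z| = 0.917431.
Moduli of all roots: 0.9174.
All moduli strictly greater than 1? No.
Verdict: Not invertible.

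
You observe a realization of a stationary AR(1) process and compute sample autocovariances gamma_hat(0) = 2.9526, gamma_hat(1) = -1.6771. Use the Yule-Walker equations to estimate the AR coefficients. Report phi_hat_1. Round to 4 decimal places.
\hat\phi_{1} = -0.5680

The Yule-Walker equations for an AR(p) process read, in matrix form,
  Gamma_p phi = r_p,   with   (Gamma_p)_{ij} = gamma(|i - j|),
                       (r_p)_i = gamma(i),   i,j = 1..p.
Substitute the sample gammas (Toeplitz matrix and right-hand side of size 1):
  Gamma_p = [[2.9526]]
  r_p     = [-1.6771]
With p = 1 this is the single equation gamma(0) phi_1 = gamma(1):
  phi_hat_1 = gamma(1) / gamma(0) = -1.6771 / 2.9526 = -0.5680.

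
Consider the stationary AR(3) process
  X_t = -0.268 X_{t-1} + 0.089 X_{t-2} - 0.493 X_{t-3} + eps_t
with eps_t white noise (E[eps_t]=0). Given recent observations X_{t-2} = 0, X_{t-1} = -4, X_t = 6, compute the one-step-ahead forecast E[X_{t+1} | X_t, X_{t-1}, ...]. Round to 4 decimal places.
E[X_{t+1} \mid \mathcal F_t] = -1.9640

For an AR(p) model X_t = c + sum_i phi_i X_{t-i} + eps_t, the
one-step-ahead conditional mean is
  E[X_{t+1} | X_t, ...] = c + sum_i phi_i X_{t+1-i}.
Substitute known values:
  E[X_{t+1} | ...] = (-0.268) * (6) + (0.089) * (-4) + (-0.493) * (0)
                   = -1.9640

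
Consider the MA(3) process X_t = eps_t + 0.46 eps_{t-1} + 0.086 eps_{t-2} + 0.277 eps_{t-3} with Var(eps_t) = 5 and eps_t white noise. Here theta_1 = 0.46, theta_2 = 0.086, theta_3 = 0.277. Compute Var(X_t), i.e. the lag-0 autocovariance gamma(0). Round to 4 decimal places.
\gamma(0) = 6.4786

For an MA(q) process X_t = eps_t + sum_i theta_i eps_{t-i} with
Var(eps_t) = sigma^2, the variance is
  gamma(0) = sigma^2 * (1 + sum_i theta_i^2).
  sum_i theta_i^2 = (0.46)^2 + (0.086)^2 + (0.277)^2 = 0.2116 + 0.007396 + 0.076729 = 0.295725.
  gamma(0) = 5 * (1 + 0.295725) = 5 * 1.295725 = 6.478625, which rounds to 6.4786.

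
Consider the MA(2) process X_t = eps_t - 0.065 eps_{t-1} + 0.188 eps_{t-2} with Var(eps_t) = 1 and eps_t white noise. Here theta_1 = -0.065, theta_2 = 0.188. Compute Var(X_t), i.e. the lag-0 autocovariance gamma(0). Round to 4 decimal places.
\gamma(0) = 1.0396

For an MA(q) process X_t = eps_t + sum_i theta_i eps_{t-i} with
Var(eps_t) = sigma^2, the variance is
  gamma(0) = sigma^2 * (1 + sum_i theta_i^2).
  sum_i theta_i^2 = (-0.065)^2 + (0.188)^2 = 0.004225 + 0.035344 = 0.039569.
  gamma(0) = 1 * (1 + 0.039569) = 1 * 1.039569 = 1.039569, which rounds to 1.0396.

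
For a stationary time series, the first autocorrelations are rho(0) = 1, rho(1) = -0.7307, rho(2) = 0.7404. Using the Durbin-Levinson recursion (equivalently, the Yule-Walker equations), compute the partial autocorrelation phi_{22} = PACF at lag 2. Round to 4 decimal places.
\phi_{22} = 0.4430

The PACF at lag k is phi_{kk}, the last component of the solution
to the Yule-Walker system G_k phi = r_k where
  (G_k)_{ij} = rho(|i - j|), (r_k)_i = rho(i), i,j = 1..k.
Equivalently, Durbin-Levinson gives phi_{kk} iteratively:
  phi_{11} = rho(1)
  phi_{kk} = [rho(k) - sum_{j=1..k-1} phi_{k-1,j} rho(k-j)]
            / [1 - sum_{j=1..k-1} phi_{k-1,j} rho(j)],
  phi_{k,j} = phi_{k-1,j} - phi_{kk} phi_{k-1,k-j},  j = 1..k-1.
Step k = 1:
  phi_11 = rho(1) = -0.7307.
Step k = 2:
  phi_22 = [rho(2) - phi_11 rho(1)] / [1 - phi_11 rho(1)] = [0.7404 - (-0.7307)(-0.7307)] / [1 - (-0.7307)(-0.7307)]
         = 0.20647751 / 0.46607751 = 0.443.
Therefore phi_{22} = 0.4430.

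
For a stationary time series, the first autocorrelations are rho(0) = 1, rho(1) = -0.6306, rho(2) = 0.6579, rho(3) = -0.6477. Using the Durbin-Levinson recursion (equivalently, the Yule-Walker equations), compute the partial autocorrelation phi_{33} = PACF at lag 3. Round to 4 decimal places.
\phi_{33} = -0.2850

The PACF at lag k is phi_{kk}, the last component of the solution
to the Yule-Walker system G_k phi = r_k where
  (G_k)_{ij} = rho(|i - j|), (r_k)_i = rho(i), i,j = 1..k.
Equivalently, Durbin-Levinson gives phi_{kk} iteratively:
  phi_{11} = rho(1)
  phi_{kk} = [rho(k) - sum_{j=1..k-1} phi_{k-1,j} rho(k-j)]
            / [1 - sum_{j=1..k-1} phi_{k-1,j} rho(j)],
  phi_{k,j} = phi_{k-1,j} - phi_{kk} phi_{k-1,k-j},  j = 1..k-1.
Step k = 1:
  phi_11 = rho(1) = -0.6306.
Step k = 2:
  phi_22 = [rho(2) - phi_11 rho(1)] / [1 - phi_11 rho(1)] = [0.6579 - (-0.6306)(-0.6306)] / [1 - (-0.6306)(-0.6306)]
         = 0.26024364 / 0.60234364 = 0.432052.
  Update: phi_21 = phi_11 - phi_22 phi_11 = -0.6306 - (0.432052)(-0.6306) = -0.358148.
Step k = 3:
  phi_33 = [rho(3) - phi_21 rho(2) - phi_22 rho(1)] / [1 - phi_21 rho(1) - phi_22 rho(2)]
    numerator   = -0.6477 - (-0.358148)(0.6579) - (0.432052)(-0.6306) = -0.13962248
    denominator = 1 - (-0.358148)(-0.6306) - (0.432052)(0.6579) = 0.48990491
  phi_33 = -0.13962248 / 0.48990491 = -0.285.
Therefore phi_{33} = -0.2850.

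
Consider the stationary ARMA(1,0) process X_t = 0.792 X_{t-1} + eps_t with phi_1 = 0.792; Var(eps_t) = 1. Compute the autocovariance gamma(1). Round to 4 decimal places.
\gamma(1) = 2.1248

Multiply the model equation by X_{t-k} and take expectations. With theta_0 = psi_0 = 1 and psi_j the MA(infinity) weights, this gives
  gamma(k) - sum_i phi_i gamma(k-i) = c_k,
  c_k = sigma^2 * sum_{j=k..q} theta_j psi_{j-k}   (c_k = 0 for k > q),
using gamma(-m) = gamma(m).
Pure AR (q = 0): c_0 = sigma^2 = 1, c_k = 0 for k >= 1.
Equations for k = 0 and k = 1 (AR order 1):
  gamma(0) = phi_1 gamma(1) + c_0
  gamma(1) = phi_1 gamma(0) + c_1
Substituting the second into the first: gamma(0) (1 - phi_1^2) = c_0 + phi_1 c_1, so
  gamma(0) = c_0 / (1 - phi_1^2) = 1 / (1 - (0.792)^2) = 1 / 0.372736 = 2.682864.
  gamma(1) = phi_1 gamma(0) = (0.792)(2.682864) = 2.124828.
Therefore gamma(1) = 2.1248 (to 4 decimal places).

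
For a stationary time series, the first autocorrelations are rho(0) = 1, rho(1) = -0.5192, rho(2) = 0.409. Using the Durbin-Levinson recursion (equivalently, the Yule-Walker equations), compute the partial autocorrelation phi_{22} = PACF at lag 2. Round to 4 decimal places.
\phi_{22} = 0.1909

The PACF at lag k is phi_{kk}, the last component of the solution
to the Yule-Walker system G_k phi = r_k where
  (G_k)_{ij} = rho(|i - j|), (r_k)_i = rho(i), i,j = 1..k.
Equivalently, Durbin-Levinson gives phi_{kk} iteratively:
  phi_{11} = rho(1)
  phi_{kk} = [rho(k) - sum_{j=1..k-1} phi_{k-1,j} rho(k-j)]
            / [1 - sum_{j=1..k-1} phi_{k-1,j} rho(j)],
  phi_{k,j} = phi_{k-1,j} - phi_{kk} phi_{k-1,k-j},  j = 1..k-1.
Step k = 1:
  phi_11 = rho(1) = -0.5192.
Step k = 2:
  phi_22 = [rho(2) - phi_11 rho(1)] / [1 - phi_11 rho(1)] = [0.409 - (-0.5192)(-0.5192)] / [1 - (-0.5192)(-0.5192)]
         = 0.13943136 / 0.73043136 = 0.1909.
Therefore phi_{22} = 0.1909.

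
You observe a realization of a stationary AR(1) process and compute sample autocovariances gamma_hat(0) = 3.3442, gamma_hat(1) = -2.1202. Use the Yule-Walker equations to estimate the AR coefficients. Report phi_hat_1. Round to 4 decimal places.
\hat\phi_{1} = -0.6340

The Yule-Walker equations for an AR(p) process read, in matrix form,
  Gamma_p phi = r_p,   with   (Gamma_p)_{ij} = gamma(|i - j|),
                       (r_p)_i = gamma(i),   i,j = 1..p.
Substitute the sample gammas (Toeplitz matrix and right-hand side of size 1):
  Gamma_p = [[3.3442]]
  r_p     = [-2.1202]
With p = 1 this is the single equation gamma(0) phi_1 = gamma(1):
  phi_hat_1 = gamma(1) / gamma(0) = -2.1202 / 3.3442 = -0.6340.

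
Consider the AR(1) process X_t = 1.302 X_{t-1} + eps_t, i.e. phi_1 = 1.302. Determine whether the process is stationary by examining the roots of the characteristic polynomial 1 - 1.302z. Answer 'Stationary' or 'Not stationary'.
\text{Not stationary}

The AR(p) characteristic polynomial is P(z) = 1 - 1.302z.
Stationarity requires all roots to lie outside the unit circle, i.e. |z| > 1 for every root.
This is linear in z: 1 + (-1.302) z = 0  =>  z = -1/(-1.302) = 0.768049,  |z| = 0.768049.
Moduli of all roots: 0.7680.
All moduli strictly greater than 1? No.
Verdict: Not stationary.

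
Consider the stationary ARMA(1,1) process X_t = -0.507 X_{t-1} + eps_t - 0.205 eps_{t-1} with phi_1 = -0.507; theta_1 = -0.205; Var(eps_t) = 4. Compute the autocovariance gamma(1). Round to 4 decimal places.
\gamma(1) = -4.2318

Multiply the model equation by X_{t-k} and take expectations. With theta_0 = psi_0 = 1 and psi_j the MA(infinity) weights, this gives
  gamma(k) - sum_i phi_i gamma(k-i) = c_k,
  c_k = sigma^2 * sum_{j=k..q} theta_j psi_{j-k}   (c_k = 0 for k > q),
using gamma(-m) = gamma(m).
psi-weights needed (psi_j = theta_j + sum_i phi_i psi_{j-i}):
  psi_1 = theta_1 + phi_1 = -0.205 + (-0.507) = -0.712
Right-hand sides:
  c_0 = sigma^2 (1 + theta_1 psi_1) = 4 * (1 + (-0.205)(-0.712)) = 4 * 1.14596 = 4.58384
  c_1 = sigma^2 theta_1 = 4 * (-0.205) = -0.82
  c_2 = 0
Equations for k = 0 and k = 1 (AR order 1):
  gamma(0) = phi_1 gamma(1) + c_0
  gamma(1) = phi_1 gamma(0) + c_1
Substituting the second into the first: gamma(0) (1 - phi_1^2) = c_0 + phi_1 c_1, so
  gamma(0) = (c_0 + phi_1 c_1) / (1 - phi_1^2) = (4.58384 + (-0.507)(-0.82)) / (1 - (-0.507)^2) = 4.99958 / 0.742951 = 6.729354.
  gamma(1) = phi_1 gamma(0) + c_1 = (-0.507)(6.729354) + (-0.82) = -4.231782.
Therefore gamma(1) = -4.2318 (to 4 decimal places).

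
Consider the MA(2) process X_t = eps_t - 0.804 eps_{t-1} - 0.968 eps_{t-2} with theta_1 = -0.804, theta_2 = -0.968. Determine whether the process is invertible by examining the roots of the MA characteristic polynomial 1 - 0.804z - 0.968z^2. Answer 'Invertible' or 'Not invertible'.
\text{Not invertible}

The MA(q) characteristic polynomial is P(z) = 1 - 0.804z - 0.968z^2.
Invertibility requires all roots to lie outside the unit circle, i.e. |z| > 1 for every root.
Set 1 + (-0.804) z + (-0.968) z^2 = 0, i.e. a z^2 + b z + c = 0 with a = -0.968, b = -0.804, c = 1.
Discriminant D = b^2 - 4ac = (-0.804)^2 - 4*(-0.968)*1 = 0.646416 - (-3.872) = 4.518416.
D >= 0, so the roots are real: z = (-b +/- sqrt(D)) / (2a) = (0.804 +/- 2.125657) / (-1.936).
  z_1 = (0.804 + 2.125657) / (-1.936) = -1.5133,   |z_1| = 1.5133.
  z_2 = (0.804 - 2.125657) / (-1.936) = 0.6827,   |z_2| = 0.6827.
Moduli of all roots: 1.5133, 0.6827.
All moduli strictly greater than 1? No.
Verdict: Not invertible.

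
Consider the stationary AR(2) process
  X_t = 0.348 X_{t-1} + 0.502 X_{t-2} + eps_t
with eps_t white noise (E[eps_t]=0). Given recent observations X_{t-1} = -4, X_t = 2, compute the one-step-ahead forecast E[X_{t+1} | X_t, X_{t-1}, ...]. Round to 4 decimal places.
E[X_{t+1} \mid \mathcal F_t] = -1.3120

For an AR(p) model X_t = c + sum_i phi_i X_{t-i} + eps_t, the
one-step-ahead conditional mean is
  E[X_{t+1} | X_t, ...] = c + sum_i phi_i X_{t+1-i}.
Substitute known values:
  E[X_{t+1} | ...] = (0.348) * (2) + (0.502) * (-4)
                   = -1.3120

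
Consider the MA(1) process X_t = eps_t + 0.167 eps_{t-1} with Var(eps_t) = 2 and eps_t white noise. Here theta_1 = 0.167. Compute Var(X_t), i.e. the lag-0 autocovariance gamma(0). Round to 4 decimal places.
\gamma(0) = 2.0558

For an MA(q) process X_t = eps_t + sum_i theta_i eps_{t-i} with
Var(eps_t) = sigma^2, the variance is
  gamma(0) = sigma^2 * (1 + sum_i theta_i^2).
  sum_i theta_i^2 = (0.167)^2 = 0.027889.
  gamma(0) = 2 * (1 + 0.027889) = 2 * 1.027889 = 2.055778, which rounds to 2.0558.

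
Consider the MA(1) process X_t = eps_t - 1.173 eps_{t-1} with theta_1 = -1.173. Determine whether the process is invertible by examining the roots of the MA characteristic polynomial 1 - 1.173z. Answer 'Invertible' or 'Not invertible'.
\text{Not invertible}

The MA(q) characteristic polynomial is P(z) = 1 - 1.173z.
Invertibility requires all roots to lie outside the unit circle, i.e. |z| > 1 for every root.
This is linear in z: 1 + (-1.173) z = 0  =>  z = -1/(-1.173) = 0.852515,  |z| = 0.852515.
Moduli of all roots: 0.8525.
All moduli strictly greater than 1? No.
Verdict: Not invertible.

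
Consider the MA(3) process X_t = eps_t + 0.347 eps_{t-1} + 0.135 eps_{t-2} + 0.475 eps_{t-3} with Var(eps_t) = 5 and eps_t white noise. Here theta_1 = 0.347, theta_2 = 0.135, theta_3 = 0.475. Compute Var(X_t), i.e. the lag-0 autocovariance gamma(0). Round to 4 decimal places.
\gamma(0) = 6.8213

For an MA(q) process X_t = eps_t + sum_i theta_i eps_{t-i} with
Var(eps_t) = sigma^2, the variance is
  gamma(0) = sigma^2 * (1 + sum_i theta_i^2).
  sum_i theta_i^2 = (0.347)^2 + (0.135)^2 + (0.475)^2 = 0.120409 + 0.018225 + 0.225625 = 0.364259.
  gamma(0) = 5 * (1 + 0.364259) = 5 * 1.364259 = 6.821295, which rounds to 6.8213.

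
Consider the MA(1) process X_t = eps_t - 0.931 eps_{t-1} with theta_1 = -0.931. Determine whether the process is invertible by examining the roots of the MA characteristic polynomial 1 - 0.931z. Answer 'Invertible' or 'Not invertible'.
\text{Invertible}

The MA(q) characteristic polynomial is P(z) = 1 - 0.931z.
Invertibility requires all roots to lie outside the unit circle, i.e. |z| > 1 for every root.
This is linear in z: 1 + (-0.931) z = 0  =>  z = -1/(-0.931) = 1.074114,  |z| = 1.074114.
Moduli of all roots: 1.0741.
All moduli strictly greater than 1? Yes.
Verdict: Invertible.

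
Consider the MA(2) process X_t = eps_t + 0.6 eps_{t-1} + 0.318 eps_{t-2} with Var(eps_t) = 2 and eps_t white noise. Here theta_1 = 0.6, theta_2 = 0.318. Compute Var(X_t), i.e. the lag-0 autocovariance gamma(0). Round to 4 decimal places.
\gamma(0) = 2.9222

For an MA(q) process X_t = eps_t + sum_i theta_i eps_{t-i} with
Var(eps_t) = sigma^2, the variance is
  gamma(0) = sigma^2 * (1 + sum_i theta_i^2).
  sum_i theta_i^2 = (0.6)^2 + (0.318)^2 = 0.36 + 0.101124 = 0.461124.
  gamma(0) = 2 * (1 + 0.461124) = 2 * 1.461124 = 2.922248, which rounds to 2.9222.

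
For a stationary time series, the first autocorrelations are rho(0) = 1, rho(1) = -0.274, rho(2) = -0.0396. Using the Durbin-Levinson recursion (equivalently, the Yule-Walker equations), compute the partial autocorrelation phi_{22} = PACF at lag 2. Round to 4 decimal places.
\phi_{22} = -0.1240

The PACF at lag k is phi_{kk}, the last component of the solution
to the Yule-Walker system G_k phi = r_k where
  (G_k)_{ij} = rho(|i - j|), (r_k)_i = rho(i), i,j = 1..k.
Equivalently, Durbin-Levinson gives phi_{kk} iteratively:
  phi_{11} = rho(1)
  phi_{kk} = [rho(k) - sum_{j=1..k-1} phi_{k-1,j} rho(k-j)]
            / [1 - sum_{j=1..k-1} phi_{k-1,j} rho(j)],
  phi_{k,j} = phi_{k-1,j} - phi_{kk} phi_{k-1,k-j},  j = 1..k-1.
Step k = 1:
  phi_11 = rho(1) = -0.274.
Step k = 2:
  phi_22 = [rho(2) - phi_11 rho(1)] / [1 - phi_11 rho(1)] = [-0.0396 - (-0.274)(-0.274)] / [1 - (-0.274)(-0.274)]
         = -0.114676 / 0.924924 = -0.124.
Therefore phi_{22} = -0.1240.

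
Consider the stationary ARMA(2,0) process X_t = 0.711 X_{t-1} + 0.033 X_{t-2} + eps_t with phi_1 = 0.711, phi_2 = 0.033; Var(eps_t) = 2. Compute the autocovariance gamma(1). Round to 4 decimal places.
\gamma(1) = 3.2046

Multiply the model equation by X_{t-k} and take expectations. With theta_0 = psi_0 = 1 and psi_j the MA(infinity) weights, this gives
  gamma(k) - sum_i phi_i gamma(k-i) = c_k,
  c_k = sigma^2 * sum_{j=k..q} theta_j psi_{j-k}   (c_k = 0 for k > q),
using gamma(-m) = gamma(m).
Pure AR (q = 0): c_0 = sigma^2 = 2, c_k = 0 for k >= 1.
Equations for k = 0, 1, 2 (AR order 2, c_2 = 0):
  (E0) gamma(0) = phi_1 gamma(1) + phi_2 gamma(2) + c_0
  (E1) gamma(1) = phi_1 gamma(0) + phi_2 gamma(1) + c_1
  (E2) gamma(2) = phi_1 gamma(1) + phi_2 gamma(0)
From (E1): gamma(1) = A gamma(0) + B with
  A = phi_1 / (1 - phi_2) = 0.711 / 0.967 = 0.735264,   B = c_1 / (1 - phi_2) = 0 / 0.967 = 0.
Insert (E2) into (E0): gamma(0) (1 - phi_2^2) = phi_1 (1 + phi_2) gamma(1) + c_0.
  phi_1 (1 + phi_2) = (0.711)(1.033) = 0.734463,   1 - phi_2^2 = 0.998911.
Replace gamma(1) by A gamma(0) + B and collect gamma(0):
  gamma(0) [0.998911 - (0.734463)(0.735264)] = c_0 = 2
  gamma(0) * 0.458887 = 2
  gamma(0) = 2 / 0.458887 = 4.358371.
  gamma(1) = A gamma(0) = (0.735264)(4.358371) = 3.204552.
Therefore gamma(1) = 3.2046 (to 4 decimal places).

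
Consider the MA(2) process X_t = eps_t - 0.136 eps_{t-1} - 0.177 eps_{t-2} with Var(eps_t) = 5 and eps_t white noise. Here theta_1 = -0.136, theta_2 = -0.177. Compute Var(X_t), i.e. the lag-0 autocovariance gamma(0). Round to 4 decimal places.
\gamma(0) = 5.2491

For an MA(q) process X_t = eps_t + sum_i theta_i eps_{t-i} with
Var(eps_t) = sigma^2, the variance is
  gamma(0) = sigma^2 * (1 + sum_i theta_i^2).
  sum_i theta_i^2 = (-0.136)^2 + (-0.177)^2 = 0.018496 + 0.031329 = 0.049825.
  gamma(0) = 5 * (1 + 0.049825) = 5 * 1.049825 = 5.249125, which rounds to 5.2491.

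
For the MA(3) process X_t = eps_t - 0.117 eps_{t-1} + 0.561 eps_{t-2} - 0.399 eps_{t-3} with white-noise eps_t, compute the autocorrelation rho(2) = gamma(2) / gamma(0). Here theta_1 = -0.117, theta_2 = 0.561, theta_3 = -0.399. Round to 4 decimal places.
\rho(2) = 0.4085

For an MA(q) process with theta_0 = 1, the autocovariance is
  gamma(k) = sigma^2 * sum_{i=0..q-k} theta_i * theta_{i+k},
and rho(k) = gamma(k) / gamma(0). Sigma^2 cancels.
  numerator   = (1)*(0.561) + (-0.117)*(-0.399) = 0.607683.
  denominator = (1)^2 + (-0.117)^2 + (0.561)^2 + (-0.399)^2 = 1.487611.
  rho(2) = 0.607683 / 1.487611 = 0.4085.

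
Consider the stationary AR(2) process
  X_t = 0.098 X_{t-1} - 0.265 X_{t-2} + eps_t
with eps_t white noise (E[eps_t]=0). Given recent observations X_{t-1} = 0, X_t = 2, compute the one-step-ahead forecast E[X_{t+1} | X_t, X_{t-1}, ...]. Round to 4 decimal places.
E[X_{t+1} \mid \mathcal F_t] = 0.1960

For an AR(p) model X_t = c + sum_i phi_i X_{t-i} + eps_t, the
one-step-ahead conditional mean is
  E[X_{t+1} | X_t, ...] = c + sum_i phi_i X_{t+1-i}.
Substitute known values:
  E[X_{t+1} | ...] = (0.098) * (2) + (-0.265) * (0)
                   = 0.1960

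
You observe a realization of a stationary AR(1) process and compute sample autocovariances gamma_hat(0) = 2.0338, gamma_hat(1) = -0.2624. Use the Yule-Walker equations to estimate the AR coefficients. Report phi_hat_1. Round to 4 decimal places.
\hat\phi_{1} = -0.1290

The Yule-Walker equations for an AR(p) process read, in matrix form,
  Gamma_p phi = r_p,   with   (Gamma_p)_{ij} = gamma(|i - j|),
                       (r_p)_i = gamma(i),   i,j = 1..p.
Substitute the sample gammas (Toeplitz matrix and right-hand side of size 1):
  Gamma_p = [[2.0338]]
  r_p     = [-0.2624]
With p = 1 this is the single equation gamma(0) phi_1 = gamma(1):
  phi_hat_1 = gamma(1) / gamma(0) = -0.2624 / 2.0338 = -0.1290.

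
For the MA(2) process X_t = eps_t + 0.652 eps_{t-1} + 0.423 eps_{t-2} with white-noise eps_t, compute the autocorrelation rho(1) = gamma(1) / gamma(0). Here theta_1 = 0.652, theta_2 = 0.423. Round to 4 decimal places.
\rho(1) = 0.5784

For an MA(q) process with theta_0 = 1, the autocovariance is
  gamma(k) = sigma^2 * sum_{i=0..q-k} theta_i * theta_{i+k},
and rho(k) = gamma(k) / gamma(0). Sigma^2 cancels.
  numerator   = (1)*(0.652) + (0.652)*(0.423) = 0.927796.
  denominator = (1)^2 + (0.652)^2 + (0.423)^2 = 1.604033.
  rho(1) = 0.927796 / 1.604033 = 0.5784.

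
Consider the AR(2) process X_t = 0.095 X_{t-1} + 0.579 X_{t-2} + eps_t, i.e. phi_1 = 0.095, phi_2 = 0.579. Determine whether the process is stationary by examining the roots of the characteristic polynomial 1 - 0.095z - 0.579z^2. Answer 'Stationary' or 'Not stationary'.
\text{Stationary}

The AR(p) characteristic polynomial is P(z) = 1 - 0.095z - 0.579z^2.
Stationarity requires all roots to lie outside the unit circle, i.e. |z| > 1 for every root.
Set 1 + (-0.095) z + (-0.579) z^2 = 0, i.e. a z^2 + b z + c = 0 with a = -0.579, b = -0.095, c = 1.
Discriminant D = b^2 - 4ac = (-0.095)^2 - 4*(-0.579)*1 = 0.009025 - (-2.316) = 2.325025.
D >= 0, so the roots are real: z = (-b +/- sqrt(D)) / (2a) = (0.095 +/- 1.524803) / (-1.158).
  z_1 = (0.095 + 1.524803) / (-1.158) = -1.3988,   |z_1| = 1.3988.
  z_2 = (0.095 - 1.524803) / (-1.158) = 1.2347,   |z_2| = 1.2347.
Moduli of all roots: 1.3988, 1.2347.
All moduli strictly greater than 1? Yes.
Verdict: Stationary.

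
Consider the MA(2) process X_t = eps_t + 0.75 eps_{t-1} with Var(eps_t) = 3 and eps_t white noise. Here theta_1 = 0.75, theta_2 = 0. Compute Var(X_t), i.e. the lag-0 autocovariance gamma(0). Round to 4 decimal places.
\gamma(0) = 4.6875

For an MA(q) process X_t = eps_t + sum_i theta_i eps_{t-i} with
Var(eps_t) = sigma^2, the variance is
  gamma(0) = sigma^2 * (1 + sum_i theta_i^2).
  sum_i theta_i^2 = (0.75)^2 + (0)^2 = 0.5625 + 0 = 0.5625.
  gamma(0) = 3 * (1 + 0.5625) = 3 * 1.5625 = 4.6875.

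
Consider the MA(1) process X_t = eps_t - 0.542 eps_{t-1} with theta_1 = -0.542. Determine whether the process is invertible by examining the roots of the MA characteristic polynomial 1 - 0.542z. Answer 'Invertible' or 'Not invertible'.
\text{Invertible}

The MA(q) characteristic polynomial is P(z) = 1 - 0.542z.
Invertibility requires all roots to lie outside the unit circle, i.e. |z| > 1 for every root.
This is linear in z: 1 + (-0.542) z = 0  =>  z = -1/(-0.542) = 1.845018,  |z| = 1.845018.
Moduli of all roots: 1.8450.
All moduli strictly greater than 1? Yes.
Verdict: Invertible.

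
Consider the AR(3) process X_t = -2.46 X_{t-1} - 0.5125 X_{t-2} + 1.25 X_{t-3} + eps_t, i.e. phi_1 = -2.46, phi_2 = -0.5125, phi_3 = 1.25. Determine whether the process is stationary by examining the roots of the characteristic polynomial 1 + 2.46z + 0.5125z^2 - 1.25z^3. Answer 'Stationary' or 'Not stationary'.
\text{Not stationary}

The AR(p) characteristic polynomial is P(z) = 1 + 2.46z + 0.5125z^2 - 1.25z^3.
Stationarity requires all roots to lie outside the unit circle, i.e. |z| > 1 for every root.
Degree 3: look for a simple real root z0 first, then factor out (1 - z/z0) and solve the remaining quadratic.
Testing z0 = -0.8: P(-0.8) = 1 + (2.46)(-0.8) + (0.5125)(-0.8)^2 + (-1.25)(-0.8)^3
  = 1 + (-1.968) + (0.328) + (0.64) = 0.  So z_0 = -0.8 is a root, |z_0| = 0.8.
Divide out the factor (1 + 1.25 z) = (1 - z/z0) (since 1/z0 = -1.25):
  P(z) = (1 + 1.25 z)(1 + (1.21) z + (-1) z^2)
  [check: z-coef 1.21 - (-1.25) = 2.46; z^2-coef -1 - (-1.25)(1.21) = 0.5125; z^3-coef -(-1.25)(-1) = -1.25.]
Remaining roots from the quadratic factor 1 + (1.21) z + (-1) z^2:
  Set 1 + (1.21) z + (-1) z^2 = 0, i.e. a z^2 + b z + c = 0 with a = -1, b = 1.21, c = 1.
  Discriminant D = b^2 - 4ac = (1.21)^2 - 4*(-1)*1 = 1.4641 - (-4) = 5.4641.
  D >= 0, so the roots are real: z = (-b +/- sqrt(D)) / (2a) = (-1.21 +/- 2.337541) / (-2).
    z_1 = (-1.21 + 2.337541) / (-2) = -0.5638,   |z_1| = 0.5638.
    z_2 = (-1.21 - 2.337541) / (-2) = 1.7738,   |z_2| = 1.7738.
Moduli of all roots: 0.8000, 0.5638, 1.7738.
All moduli strictly greater than 1? No.
Verdict: Not stationary.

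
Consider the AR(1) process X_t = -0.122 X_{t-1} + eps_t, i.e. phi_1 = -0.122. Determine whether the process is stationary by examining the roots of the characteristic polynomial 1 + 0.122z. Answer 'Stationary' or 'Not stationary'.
\text{Stationary}

The AR(p) characteristic polynomial is P(z) = 1 + 0.122z.
Stationarity requires all roots to lie outside the unit circle, i.e. |z| > 1 for every root.
This is linear in z: 1 + (0.122) z = 0  =>  z = -1/(0.122) = -8.196721,  |z| = 8.196721.
Moduli of all roots: 8.1967.
All moduli strictly greater than 1? Yes.
Verdict: Stationary.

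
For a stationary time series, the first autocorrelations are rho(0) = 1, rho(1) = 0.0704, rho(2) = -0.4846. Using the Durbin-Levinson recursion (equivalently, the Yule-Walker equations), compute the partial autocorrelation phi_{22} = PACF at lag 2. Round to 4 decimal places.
\phi_{22} = -0.4920

The PACF at lag k is phi_{kk}, the last component of the solution
to the Yule-Walker system G_k phi = r_k where
  (G_k)_{ij} = rho(|i - j|), (r_k)_i = rho(i), i,j = 1..k.
Equivalently, Durbin-Levinson gives phi_{kk} iteratively:
  phi_{11} = rho(1)
  phi_{kk} = [rho(k) - sum_{j=1..k-1} phi_{k-1,j} rho(k-j)]
            / [1 - sum_{j=1..k-1} phi_{k-1,j} rho(j)],
  phi_{k,j} = phi_{k-1,j} - phi_{kk} phi_{k-1,k-j},  j = 1..k-1.
Step k = 1:
  phi_11 = rho(1) = 0.0704.
Step k = 2:
  phi_22 = [rho(2) - phi_11 rho(1)] / [1 - phi_11 rho(1)] = [-0.4846 - (0.0704)(0.0704)] / [1 - (0.0704)(0.0704)]
         = -0.48955616 / 0.99504384 = -0.492.
Therefore phi_{22} = -0.4920.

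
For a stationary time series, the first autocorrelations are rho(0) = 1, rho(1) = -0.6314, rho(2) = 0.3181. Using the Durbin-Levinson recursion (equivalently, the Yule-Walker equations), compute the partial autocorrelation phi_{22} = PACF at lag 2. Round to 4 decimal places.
\phi_{22} = -0.1340

The PACF at lag k is phi_{kk}, the last component of the solution
to the Yule-Walker system G_k phi = r_k where
  (G_k)_{ij} = rho(|i - j|), (r_k)_i = rho(i), i,j = 1..k.
Equivalently, Durbin-Levinson gives phi_{kk} iteratively:
  phi_{11} = rho(1)
  phi_{kk} = [rho(k) - sum_{j=1..k-1} phi_{k-1,j} rho(k-j)]
            / [1 - sum_{j=1..k-1} phi_{k-1,j} rho(j)],
  phi_{k,j} = phi_{k-1,j} - phi_{kk} phi_{k-1,k-j},  j = 1..k-1.
Step k = 1:
  phi_11 = rho(1) = -0.6314.
Step k = 2:
  phi_22 = [rho(2) - phi_11 rho(1)] / [1 - phi_11 rho(1)] = [0.3181 - (-0.6314)(-0.6314)] / [1 - (-0.6314)(-0.6314)]
         = -0.08056596 / 0.60133404 = -0.134.
Therefore phi_{22} = -0.1340.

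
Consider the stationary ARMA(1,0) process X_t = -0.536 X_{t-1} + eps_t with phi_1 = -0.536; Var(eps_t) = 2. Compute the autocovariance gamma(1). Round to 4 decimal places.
\gamma(1) = -1.5041

Multiply the model equation by X_{t-k} and take expectations. With theta_0 = psi_0 = 1 and psi_j the MA(infinity) weights, this gives
  gamma(k) - sum_i phi_i gamma(k-i) = c_k,
  c_k = sigma^2 * sum_{j=k..q} theta_j psi_{j-k}   (c_k = 0 for k > q),
using gamma(-m) = gamma(m).
Pure AR (q = 0): c_0 = sigma^2 = 2, c_k = 0 for k >= 1.
Equations for k = 0 and k = 1 (AR order 1):
  gamma(0) = phi_1 gamma(1) + c_0
  gamma(1) = phi_1 gamma(0) + c_1
Substituting the second into the first: gamma(0) (1 - phi_1^2) = c_0 + phi_1 c_1, so
  gamma(0) = c_0 / (1 - phi_1^2) = 2 / (1 - (-0.536)^2) = 2 / 0.712704 = 2.806214.
  gamma(1) = phi_1 gamma(0) = (-0.536)(2.806214) = -1.504131.
Therefore gamma(1) = -1.5041 (to 4 decimal places).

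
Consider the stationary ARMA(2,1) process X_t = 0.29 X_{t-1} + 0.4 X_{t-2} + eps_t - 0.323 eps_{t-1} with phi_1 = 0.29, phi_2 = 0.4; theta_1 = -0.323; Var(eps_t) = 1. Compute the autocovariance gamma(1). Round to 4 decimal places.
\gamma(1) = 0.0564

Multiply the model equation by X_{t-k} and take expectations. With theta_0 = psi_0 = 1 and psi_j the MA(infinity) weights, this gives
  gamma(k) - sum_i phi_i gamma(k-i) = c_k,
  c_k = sigma^2 * sum_{j=k..q} theta_j psi_{j-k}   (c_k = 0 for k > q),
using gamma(-m) = gamma(m).
psi-weights needed (psi_j = theta_j + sum_i phi_i psi_{j-i}):
  psi_1 = theta_1 + phi_1 = -0.323 + (0.29) = -0.033
Right-hand sides:
  c_0 = sigma^2 (1 + theta_1 psi_1) = 1 * (1 + (-0.323)(-0.033)) = 1 * 1.010659 = 1.010659
  c_1 = sigma^2 theta_1 = 1 * (-0.323) = -0.323
  c_2 = 0
Equations for k = 0, 1, 2 (AR order 2, c_2 = 0):
  (E0) gamma(0) = phi_1 gamma(1) + phi_2 gamma(2) + c_0
  (E1) gamma(1) = phi_1 gamma(0) + phi_2 gamma(1) + c_1
  (E2) gamma(2) = phi_1 gamma(1) + phi_2 gamma(0)
From (E1): gamma(1) = A gamma(0) + B with
  A = phi_1 / (1 - phi_2) = 0.29 / 0.6 = 0.483333,   B = c_1 / (1 - phi_2) = -0.323 / 0.6 = -0.538333.
Insert (E2) into (E0): gamma(0) (1 - phi_2^2) = phi_1 (1 + phi_2) gamma(1) + c_0.
  phi_1 (1 + phi_2) = (0.29)(1.4) = 0.406,   1 - phi_2^2 = 0.84.
Replace gamma(1) by A gamma(0) + B and collect gamma(0):
  gamma(0) [0.84 - (0.406)(0.483333)] = (0.406)(-0.538333) + 1.010659
  gamma(0) * 0.643767 = 0.792096
  gamma(0) = 0.792096 / 0.643767 = 1.230408.
  gamma(1) = A gamma(0) + B = (0.483333)(1.230408) + (-0.538333) = 0.056364.
Therefore gamma(1) = 0.0564 (to 4 decimal places).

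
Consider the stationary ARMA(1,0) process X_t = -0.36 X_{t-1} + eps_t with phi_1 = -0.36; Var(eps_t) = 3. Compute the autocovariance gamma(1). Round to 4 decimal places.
\gamma(1) = -1.2408

Multiply the model equation by X_{t-k} and take expectations. With theta_0 = psi_0 = 1 and psi_j the MA(infinity) weights, this gives
  gamma(k) - sum_i phi_i gamma(k-i) = c_k,
  c_k = sigma^2 * sum_{j=k..q} theta_j psi_{j-k}   (c_k = 0 for k > q),
using gamma(-m) = gamma(m).
Pure AR (q = 0): c_0 = sigma^2 = 3, c_k = 0 for k >= 1.
Equations for k = 0 and k = 1 (AR order 1):
  gamma(0) = phi_1 gamma(1) + c_0
  gamma(1) = phi_1 gamma(0) + c_1
Substituting the second into the first: gamma(0) (1 - phi_1^2) = c_0 + phi_1 c_1, so
  gamma(0) = c_0 / (1 - phi_1^2) = 3 / (1 - (-0.36)^2) = 3 / 0.8704 = 3.446691.
  gamma(1) = phi_1 gamma(0) = (-0.36)(3.446691) = -1.240809.
Therefore gamma(1) = -1.2408 (to 4 decimal places).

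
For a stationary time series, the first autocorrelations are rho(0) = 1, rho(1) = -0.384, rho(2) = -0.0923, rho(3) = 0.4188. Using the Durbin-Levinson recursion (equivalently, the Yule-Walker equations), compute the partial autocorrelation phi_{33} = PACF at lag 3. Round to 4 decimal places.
\phi_{33} = 0.3380

The PACF at lag k is phi_{kk}, the last component of the solution
to the Yule-Walker system G_k phi = r_k where
  (G_k)_{ij} = rho(|i - j|), (r_k)_i = rho(i), i,j = 1..k.
Equivalently, Durbin-Levinson gives phi_{kk} iteratively:
  phi_{11} = rho(1)
  phi_{kk} = [rho(k) - sum_{j=1..k-1} phi_{k-1,j} rho(k-j)]
            / [1 - sum_{j=1..k-1} phi_{k-1,j} rho(j)],
  phi_{k,j} = phi_{k-1,j} - phi_{kk} phi_{k-1,k-j},  j = 1..k-1.
Step k = 1:
  phi_11 = rho(1) = -0.384.
Step k = 2:
  phi_22 = [rho(2) - phi_11 rho(1)] / [1 - phi_11 rho(1)] = [-0.0923 - (-0.384)(-0.384)] / [1 - (-0.384)(-0.384)]
         = -0.239756 / 0.852544 = -0.281224.
  Update: phi_21 = phi_11 - phi_22 phi_11 = -0.384 - (-0.281224)(-0.384) = -0.49199.
Step k = 3:
  phi_33 = [rho(3) - phi_21 rho(2) - phi_22 rho(1)] / [1 - phi_21 rho(1) - phi_22 rho(2)]
    numerator   = 0.4188 - (-0.49199)(-0.0923) - (-0.281224)(-0.384) = 0.26539922
    denominator = 1 - (-0.49199)(-0.384) - (-0.281224)(-0.0923) = 0.78511881
  phi_33 = 0.26539922 / 0.78511881 = 0.338.
Therefore phi_{33} = 0.3380.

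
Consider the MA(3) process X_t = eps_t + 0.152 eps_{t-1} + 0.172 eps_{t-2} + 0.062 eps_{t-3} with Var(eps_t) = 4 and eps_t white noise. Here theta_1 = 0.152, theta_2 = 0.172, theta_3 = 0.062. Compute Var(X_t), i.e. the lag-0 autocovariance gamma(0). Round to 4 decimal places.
\gamma(0) = 4.2261

For an MA(q) process X_t = eps_t + sum_i theta_i eps_{t-i} with
Var(eps_t) = sigma^2, the variance is
  gamma(0) = sigma^2 * (1 + sum_i theta_i^2).
  sum_i theta_i^2 = (0.152)^2 + (0.172)^2 + (0.062)^2 = 0.023104 + 0.029584 + 0.003844 = 0.056532.
  gamma(0) = 4 * (1 + 0.056532) = 4 * 1.056532 = 4.226128, which rounds to 4.2261.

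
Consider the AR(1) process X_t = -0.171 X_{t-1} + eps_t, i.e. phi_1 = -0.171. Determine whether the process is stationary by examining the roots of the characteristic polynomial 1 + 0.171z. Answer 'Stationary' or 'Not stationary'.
\text{Stationary}

The AR(p) characteristic polynomial is P(z) = 1 + 0.171z.
Stationarity requires all roots to lie outside the unit circle, i.e. |z| > 1 for every root.
This is linear in z: 1 + (0.171) z = 0  =>  z = -1/(0.171) = -5.847953,  |z| = 5.847953.
Moduli of all roots: 5.8480.
All moduli strictly greater than 1? Yes.
Verdict: Stationary.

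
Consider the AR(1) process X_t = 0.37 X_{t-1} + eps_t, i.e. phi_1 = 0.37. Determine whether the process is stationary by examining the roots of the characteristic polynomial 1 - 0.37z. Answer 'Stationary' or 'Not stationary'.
\text{Stationary}

The AR(p) characteristic polynomial is P(z) = 1 - 0.37z.
Stationarity requires all roots to lie outside the unit circle, i.e. |z| > 1 for every root.
This is linear in z: 1 + (-0.37) z = 0  =>  z = -1/(-0.37) = 2.702703,  |z| = 2.702703.
Moduli of all roots: 2.7027.
All moduli strictly greater than 1? Yes.
Verdict: Stationary.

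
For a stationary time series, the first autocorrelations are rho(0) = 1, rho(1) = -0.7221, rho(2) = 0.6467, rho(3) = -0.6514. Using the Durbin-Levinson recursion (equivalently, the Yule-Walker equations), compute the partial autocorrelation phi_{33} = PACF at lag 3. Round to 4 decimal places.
\phi_{33} = -0.2639

The PACF at lag k is phi_{kk}, the last component of the solution
to the Yule-Walker system G_k phi = r_k where
  (G_k)_{ij} = rho(|i - j|), (r_k)_i = rho(i), i,j = 1..k.
Equivalently, Durbin-Levinson gives phi_{kk} iteratively:
  phi_{11} = rho(1)
  phi_{kk} = [rho(k) - sum_{j=1..k-1} phi_{k-1,j} rho(k-j)]
            / [1 - sum_{j=1..k-1} phi_{k-1,j} rho(j)],
  phi_{k,j} = phi_{k-1,j} - phi_{kk} phi_{k-1,k-j},  j = 1..k-1.
Step k = 1:
  phi_11 = rho(1) = -0.7221.
Step k = 2:
  phi_22 = [rho(2) - phi_11 rho(1)] / [1 - phi_11 rho(1)] = [0.6467 - (-0.7221)(-0.7221)] / [1 - (-0.7221)(-0.7221)]
         = 0.12527159 / 0.47857159 = 0.261761.
  Update: phi_21 = phi_11 - phi_22 phi_11 = -0.7221 - (0.261761)(-0.7221) = -0.533082.
Step k = 3:
  phi_33 = [rho(3) - phi_21 rho(2) - phi_22 rho(1)] / [1 - phi_21 rho(1) - phi_22 rho(2)]
    numerator   = -0.6514 - (-0.533082)(0.6467) - (0.261761)(-0.7221) = -0.11763789
    denominator = 1 - (-0.533082)(-0.7221) - (0.261761)(0.6467) = 0.44578032
  phi_33 = -0.11763789 / 0.44578032 = -0.2639.
Therefore phi_{33} = -0.2639.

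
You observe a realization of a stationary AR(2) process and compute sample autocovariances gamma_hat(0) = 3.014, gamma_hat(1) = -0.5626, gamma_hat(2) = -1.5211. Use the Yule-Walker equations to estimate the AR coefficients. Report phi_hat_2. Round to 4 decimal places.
\hat\phi_{2} = -0.5590

The Yule-Walker equations for an AR(p) process read, in matrix form,
  Gamma_p phi = r_p,   with   (Gamma_p)_{ij} = gamma(|i - j|),
                       (r_p)_i = gamma(i),   i,j = 1..p.
Substitute the sample gammas (Toeplitz matrix and right-hand side of size 2):
  Gamma_p = [[3.014, -0.5626], [-0.5626, 3.014]]
  r_p     = [-0.5626, -1.5211]
Written out:
  3.014 phi_1 - 0.5626 phi_2 = -0.5626
  -0.5626 phi_1 + 3.014 phi_2 = -1.5211
Solve by Cramer's rule:
  det = gamma(0)^2 - gamma(1)^2 = (3.014)^2 - (-0.5626)^2 = 9.084196 - 0.31651876 = 8.76767724
  phi_hat_1 = [gamma(1) gamma(0) - gamma(1) gamma(2)] / det = [(-0.5626)(3.014) - (-0.5626)(-1.5211)] / 8.76767724 = -2.55144726 / 8.76767724 = -0.291
  phi_hat_2 = [gamma(0) gamma(2) - gamma(1)^2] / det = [(3.014)(-1.5211) - (-0.5626)^2] / 8.76767724 = -4.90111416 / 8.76767724 = -0.559
So phi_hat = [-0.2910, -0.5590].
Therefore phi_hat_2 = -0.5590.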